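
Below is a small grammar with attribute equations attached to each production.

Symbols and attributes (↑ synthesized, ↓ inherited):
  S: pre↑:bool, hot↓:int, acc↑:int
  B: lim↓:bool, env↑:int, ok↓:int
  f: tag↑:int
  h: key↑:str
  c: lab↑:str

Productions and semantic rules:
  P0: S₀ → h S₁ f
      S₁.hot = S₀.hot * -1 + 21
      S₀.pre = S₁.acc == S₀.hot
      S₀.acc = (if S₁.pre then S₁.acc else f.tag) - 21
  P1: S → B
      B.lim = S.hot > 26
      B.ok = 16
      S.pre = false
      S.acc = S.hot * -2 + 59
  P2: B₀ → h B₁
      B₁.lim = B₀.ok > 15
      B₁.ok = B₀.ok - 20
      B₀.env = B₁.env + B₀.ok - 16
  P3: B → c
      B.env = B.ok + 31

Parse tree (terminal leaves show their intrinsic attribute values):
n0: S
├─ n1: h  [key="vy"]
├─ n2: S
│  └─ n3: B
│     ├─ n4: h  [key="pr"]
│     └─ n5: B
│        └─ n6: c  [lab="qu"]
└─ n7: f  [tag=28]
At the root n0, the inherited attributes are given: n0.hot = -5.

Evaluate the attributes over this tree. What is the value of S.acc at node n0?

7

1. n0.hot = -5  [given at root]
2. n1.key = "vy"  [terminal]
3. n2.hot = 26  [S₀.hot * -1 + 21]
4. n3.lim = false  [S.hot > 26]
5. n3.ok = 16  [16]
6. n4.key = "pr"  [terminal]
7. n5.lim = true  [B₀.ok > 15]
8. n5.ok = -4  [B₀.ok - 20]
9. n6.lab = "qu"  [terminal]
10. n5.env = 27  [B.ok + 31]
11. n3.env = 27  [B₁.env + B₀.ok - 16]
12. n2.pre = false  [false]
13. n2.acc = 7  [S.hot * -2 + 59]
14. n7.tag = 28  [terminal]
15. n0.pre = false  [S₁.acc == S₀.hot]
16. n0.acc = 7  [(if S₁.pre then S₁.acc else f.tag) - 21]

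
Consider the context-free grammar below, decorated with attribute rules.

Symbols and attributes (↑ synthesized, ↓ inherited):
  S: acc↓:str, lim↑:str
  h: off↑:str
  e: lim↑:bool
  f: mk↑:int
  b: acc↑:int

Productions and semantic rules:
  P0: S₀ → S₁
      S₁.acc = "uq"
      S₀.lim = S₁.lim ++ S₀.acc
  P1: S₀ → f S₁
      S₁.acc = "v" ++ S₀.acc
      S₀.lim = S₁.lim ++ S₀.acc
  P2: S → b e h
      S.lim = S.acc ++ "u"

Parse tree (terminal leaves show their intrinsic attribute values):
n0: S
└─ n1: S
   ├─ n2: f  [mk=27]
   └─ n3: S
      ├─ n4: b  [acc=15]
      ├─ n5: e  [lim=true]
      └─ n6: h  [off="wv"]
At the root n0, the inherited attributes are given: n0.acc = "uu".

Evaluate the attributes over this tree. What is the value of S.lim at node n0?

1. n0.acc = "uu"  [given at root]
2. n1.acc = "uq"  ["uq"]
3. n2.mk = 27  [terminal]
4. n3.acc = "vuq"  ["v" ++ S₀.acc]
5. n4.acc = 15  [terminal]
6. n5.lim = true  [terminal]
7. n6.off = "wv"  [terminal]
8. n3.lim = "vuqu"  [S.acc ++ "u"]
9. n1.lim = "vuquuq"  [S₁.lim ++ S₀.acc]
10. n0.lim = "vuquuquu"  [S₁.lim ++ S₀.acc]

"vuquuquu"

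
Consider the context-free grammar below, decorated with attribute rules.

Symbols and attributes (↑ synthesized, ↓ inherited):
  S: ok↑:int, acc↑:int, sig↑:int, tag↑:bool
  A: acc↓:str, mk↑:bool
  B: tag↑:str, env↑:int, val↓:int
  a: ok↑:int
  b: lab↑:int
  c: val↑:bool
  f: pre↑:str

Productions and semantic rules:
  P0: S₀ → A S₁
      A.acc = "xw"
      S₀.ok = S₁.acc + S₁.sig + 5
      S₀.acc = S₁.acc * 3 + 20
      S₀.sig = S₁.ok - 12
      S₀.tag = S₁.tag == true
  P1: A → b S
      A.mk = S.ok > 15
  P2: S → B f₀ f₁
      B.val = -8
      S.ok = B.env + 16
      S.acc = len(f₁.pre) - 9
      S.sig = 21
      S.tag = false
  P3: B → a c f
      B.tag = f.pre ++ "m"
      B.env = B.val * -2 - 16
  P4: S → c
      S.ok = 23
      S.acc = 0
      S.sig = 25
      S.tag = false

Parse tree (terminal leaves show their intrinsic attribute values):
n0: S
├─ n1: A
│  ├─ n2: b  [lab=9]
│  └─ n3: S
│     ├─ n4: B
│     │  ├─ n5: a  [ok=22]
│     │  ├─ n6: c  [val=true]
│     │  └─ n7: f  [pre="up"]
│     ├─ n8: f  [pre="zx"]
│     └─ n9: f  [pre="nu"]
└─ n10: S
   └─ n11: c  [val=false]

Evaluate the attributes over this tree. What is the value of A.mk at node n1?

1. n1.acc = "xw"  ["xw"]
2. n2.lab = 9  [terminal]
3. n4.val = -8  [-8]
4. n5.ok = 22  [terminal]
5. n6.val = true  [terminal]
6. n7.pre = "up"  [terminal]
7. n4.tag = "upm"  [f.pre ++ "m"]
8. n4.env = 0  [B.val * -2 - 16]
9. n8.pre = "zx"  [terminal]
10. n9.pre = "nu"  [terminal]
11. n3.ok = 16  [B.env + 16]
12. n3.acc = -7  [len(f₁.pre) - 9]
13. n3.sig = 21  [21]
14. n3.tag = false  [false]
15. n1.mk = true  [S.ok > 15]
16. n11.val = false  [terminal]
17. n10.ok = 23  [23]
18. n10.acc = 0  [0]
19. n10.sig = 25  [25]
20. n10.tag = false  [false]
21. n0.ok = 30  [S₁.acc + S₁.sig + 5]
22. n0.acc = 20  [S₁.acc * 3 + 20]
23. n0.sig = 11  [S₁.ok - 12]
24. n0.tag = false  [S₁.tag == true]

true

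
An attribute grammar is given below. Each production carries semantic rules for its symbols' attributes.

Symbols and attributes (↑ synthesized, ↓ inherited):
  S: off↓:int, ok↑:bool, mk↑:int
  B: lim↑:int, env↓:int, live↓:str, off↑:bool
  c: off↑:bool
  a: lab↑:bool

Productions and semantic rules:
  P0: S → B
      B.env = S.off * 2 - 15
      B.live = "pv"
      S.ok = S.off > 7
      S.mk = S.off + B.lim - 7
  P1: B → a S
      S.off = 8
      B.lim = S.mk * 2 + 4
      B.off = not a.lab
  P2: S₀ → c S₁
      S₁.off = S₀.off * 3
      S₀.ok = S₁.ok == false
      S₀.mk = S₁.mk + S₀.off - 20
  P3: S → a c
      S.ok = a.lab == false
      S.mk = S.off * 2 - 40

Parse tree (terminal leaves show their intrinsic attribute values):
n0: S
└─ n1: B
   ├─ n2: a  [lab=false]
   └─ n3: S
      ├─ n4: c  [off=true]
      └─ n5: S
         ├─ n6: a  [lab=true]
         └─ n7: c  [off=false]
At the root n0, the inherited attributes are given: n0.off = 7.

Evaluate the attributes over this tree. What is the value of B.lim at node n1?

-4

1. n0.off = 7  [given at root]
2. n1.env = -1  [S.off * 2 - 15]
3. n1.live = "pv"  ["pv"]
4. n2.lab = false  [terminal]
5. n3.off = 8  [8]
6. n4.off = true  [terminal]
7. n5.off = 24  [S₀.off * 3]
8. n6.lab = true  [terminal]
9. n7.off = false  [terminal]
10. n5.ok = false  [a.lab == false]
11. n5.mk = 8  [S.off * 2 - 40]
12. n3.ok = true  [S₁.ok == false]
13. n3.mk = -4  [S₁.mk + S₀.off - 20]
14. n1.lim = -4  [S.mk * 2 + 4]
15. n1.off = true  [not a.lab]
16. n0.ok = false  [S.off > 7]
17. n0.mk = -4  [S.off + B.lim - 7]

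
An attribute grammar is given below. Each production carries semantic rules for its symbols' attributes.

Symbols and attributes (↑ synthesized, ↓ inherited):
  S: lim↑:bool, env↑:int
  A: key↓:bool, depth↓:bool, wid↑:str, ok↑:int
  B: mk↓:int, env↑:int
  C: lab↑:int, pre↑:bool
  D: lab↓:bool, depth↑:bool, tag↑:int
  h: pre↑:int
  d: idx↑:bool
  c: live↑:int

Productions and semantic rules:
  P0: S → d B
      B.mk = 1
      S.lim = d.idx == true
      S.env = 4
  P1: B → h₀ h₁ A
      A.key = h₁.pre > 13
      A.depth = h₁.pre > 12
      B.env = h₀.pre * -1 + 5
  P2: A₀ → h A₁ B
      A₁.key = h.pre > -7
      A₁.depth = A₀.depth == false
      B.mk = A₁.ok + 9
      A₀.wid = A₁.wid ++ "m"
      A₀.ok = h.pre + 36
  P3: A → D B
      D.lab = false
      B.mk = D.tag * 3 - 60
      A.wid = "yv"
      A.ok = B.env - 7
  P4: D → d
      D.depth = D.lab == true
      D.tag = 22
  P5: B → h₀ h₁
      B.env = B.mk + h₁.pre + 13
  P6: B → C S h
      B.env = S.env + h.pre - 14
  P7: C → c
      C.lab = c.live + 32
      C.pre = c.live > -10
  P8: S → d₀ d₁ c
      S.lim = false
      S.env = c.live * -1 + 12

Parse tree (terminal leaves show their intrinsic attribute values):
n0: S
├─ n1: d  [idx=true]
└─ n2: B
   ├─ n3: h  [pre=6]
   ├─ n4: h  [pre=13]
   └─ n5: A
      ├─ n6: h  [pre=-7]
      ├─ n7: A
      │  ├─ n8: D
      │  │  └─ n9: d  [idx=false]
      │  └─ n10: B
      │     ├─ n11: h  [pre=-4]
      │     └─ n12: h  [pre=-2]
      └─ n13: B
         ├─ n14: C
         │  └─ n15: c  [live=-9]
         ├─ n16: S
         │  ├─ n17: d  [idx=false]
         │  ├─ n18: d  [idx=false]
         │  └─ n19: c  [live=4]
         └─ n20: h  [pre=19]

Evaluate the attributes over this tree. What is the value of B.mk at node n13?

19

1. n1.idx = true  [terminal]
2. n2.mk = 1  [1]
3. n3.pre = 6  [terminal]
4. n4.pre = 13  [terminal]
5. n5.key = false  [h₁.pre > 13]
6. n5.depth = true  [h₁.pre > 12]
7. n6.pre = -7  [terminal]
8. n7.key = false  [h.pre > -7]
9. n7.depth = false  [A₀.depth == false]
10. n8.lab = false  [false]
11. n9.idx = false  [terminal]
12. n8.depth = false  [D.lab == true]
13. n8.tag = 22  [22]
14. n10.mk = 6  [D.tag * 3 - 60]
15. n11.pre = -4  [terminal]
16. n12.pre = -2  [terminal]
17. n10.env = 17  [B.mk + h₁.pre + 13]
18. n7.wid = "yv"  ["yv"]
19. n7.ok = 10  [B.env - 7]
20. n13.mk = 19  [A₁.ok + 9]
21. n15.live = -9  [terminal]
22. n14.lab = 23  [c.live + 32]
23. n14.pre = true  [c.live > -10]
24. n17.idx = false  [terminal]
25. n18.idx = false  [terminal]
26. n19.live = 4  [terminal]
27. n16.lim = false  [false]
28. n16.env = 8  [c.live * -1 + 12]
29. n20.pre = 19  [terminal]
30. n13.env = 13  [S.env + h.pre - 14]
31. n5.wid = "yvm"  [A₁.wid ++ "m"]
32. n5.ok = 29  [h.pre + 36]
33. n2.env = -1  [h₀.pre * -1 + 5]
34. n0.lim = true  [d.idx == true]
35. n0.env = 4  [4]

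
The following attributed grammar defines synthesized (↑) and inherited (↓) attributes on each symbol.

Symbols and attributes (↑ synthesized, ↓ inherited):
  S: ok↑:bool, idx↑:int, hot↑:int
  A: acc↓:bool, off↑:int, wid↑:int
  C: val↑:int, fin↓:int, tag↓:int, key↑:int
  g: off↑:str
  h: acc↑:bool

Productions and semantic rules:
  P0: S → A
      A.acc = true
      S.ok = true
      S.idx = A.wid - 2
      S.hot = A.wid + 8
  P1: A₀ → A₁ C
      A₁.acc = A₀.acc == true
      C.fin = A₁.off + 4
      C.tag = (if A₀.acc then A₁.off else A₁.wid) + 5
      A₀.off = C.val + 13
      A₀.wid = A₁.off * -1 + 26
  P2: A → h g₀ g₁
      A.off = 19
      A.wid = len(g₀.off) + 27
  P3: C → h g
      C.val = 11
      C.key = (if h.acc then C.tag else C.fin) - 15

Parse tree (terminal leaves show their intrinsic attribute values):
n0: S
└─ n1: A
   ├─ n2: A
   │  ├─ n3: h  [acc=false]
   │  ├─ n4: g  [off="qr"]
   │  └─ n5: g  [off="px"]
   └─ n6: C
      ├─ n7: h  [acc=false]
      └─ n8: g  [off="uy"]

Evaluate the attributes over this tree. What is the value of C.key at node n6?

8

1. n1.acc = true  [true]
2. n2.acc = true  [A₀.acc == true]
3. n3.acc = false  [terminal]
4. n4.off = "qr"  [terminal]
5. n5.off = "px"  [terminal]
6. n2.off = 19  [19]
7. n2.wid = 29  [len(g₀.off) + 27]
8. n6.fin = 23  [A₁.off + 4]
9. n6.tag = 24  [(if A₀.acc then A₁.off else A₁.wid) + 5]
10. n7.acc = false  [terminal]
11. n8.off = "uy"  [terminal]
12. n6.val = 11  [11]
13. n6.key = 8  [(if h.acc then C.tag else C.fin) - 15]
14. n1.off = 24  [C.val + 13]
15. n1.wid = 7  [A₁.off * -1 + 26]
16. n0.ok = true  [true]
17. n0.idx = 5  [A.wid - 2]
18. n0.hot = 15  [A.wid + 8]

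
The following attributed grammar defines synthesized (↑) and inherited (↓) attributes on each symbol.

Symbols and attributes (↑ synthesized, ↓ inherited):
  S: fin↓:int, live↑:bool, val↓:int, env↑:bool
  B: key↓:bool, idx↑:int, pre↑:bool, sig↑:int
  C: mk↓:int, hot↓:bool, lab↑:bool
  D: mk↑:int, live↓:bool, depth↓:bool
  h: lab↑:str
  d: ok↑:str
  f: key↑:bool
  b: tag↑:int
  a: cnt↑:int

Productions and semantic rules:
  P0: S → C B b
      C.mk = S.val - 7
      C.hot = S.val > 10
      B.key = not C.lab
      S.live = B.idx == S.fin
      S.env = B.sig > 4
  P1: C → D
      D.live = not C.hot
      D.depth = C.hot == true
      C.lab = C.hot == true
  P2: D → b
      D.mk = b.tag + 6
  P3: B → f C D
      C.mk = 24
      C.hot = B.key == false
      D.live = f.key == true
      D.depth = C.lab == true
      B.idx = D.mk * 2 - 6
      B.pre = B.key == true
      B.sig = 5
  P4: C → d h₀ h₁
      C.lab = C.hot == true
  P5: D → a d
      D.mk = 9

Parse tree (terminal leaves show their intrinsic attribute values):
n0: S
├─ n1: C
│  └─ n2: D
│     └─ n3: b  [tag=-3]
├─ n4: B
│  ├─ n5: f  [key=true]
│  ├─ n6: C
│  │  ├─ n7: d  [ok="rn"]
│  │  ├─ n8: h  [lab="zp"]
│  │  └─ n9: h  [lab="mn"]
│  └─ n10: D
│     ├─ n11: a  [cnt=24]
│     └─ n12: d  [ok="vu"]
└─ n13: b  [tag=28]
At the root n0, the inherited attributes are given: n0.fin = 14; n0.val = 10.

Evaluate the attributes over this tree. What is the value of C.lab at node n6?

false

1. n0.fin = 14  [given at root]
2. n0.val = 10  [given at root]
3. n1.mk = 3  [S.val - 7]
4. n1.hot = false  [S.val > 10]
5. n2.live = true  [not C.hot]
6. n2.depth = false  [C.hot == true]
7. n3.tag = -3  [terminal]
8. n2.mk = 3  [b.tag + 6]
9. n1.lab = false  [C.hot == true]
10. n4.key = true  [not C.lab]
11. n5.key = true  [terminal]
12. n6.mk = 24  [24]
13. n6.hot = false  [B.key == false]
14. n7.ok = "rn"  [terminal]
15. n8.lab = "zp"  [terminal]
16. n9.lab = "mn"  [terminal]
17. n6.lab = false  [C.hot == true]
18. n10.live = true  [f.key == true]
19. n10.depth = false  [C.lab == true]
20. n11.cnt = 24  [terminal]
21. n12.ok = "vu"  [terminal]
22. n10.mk = 9  [9]
23. n4.idx = 12  [D.mk * 2 - 6]
24. n4.pre = true  [B.key == true]
25. n4.sig = 5  [5]
26. n13.tag = 28  [terminal]
27. n0.live = false  [B.idx == S.fin]
28. n0.env = true  [B.sig > 4]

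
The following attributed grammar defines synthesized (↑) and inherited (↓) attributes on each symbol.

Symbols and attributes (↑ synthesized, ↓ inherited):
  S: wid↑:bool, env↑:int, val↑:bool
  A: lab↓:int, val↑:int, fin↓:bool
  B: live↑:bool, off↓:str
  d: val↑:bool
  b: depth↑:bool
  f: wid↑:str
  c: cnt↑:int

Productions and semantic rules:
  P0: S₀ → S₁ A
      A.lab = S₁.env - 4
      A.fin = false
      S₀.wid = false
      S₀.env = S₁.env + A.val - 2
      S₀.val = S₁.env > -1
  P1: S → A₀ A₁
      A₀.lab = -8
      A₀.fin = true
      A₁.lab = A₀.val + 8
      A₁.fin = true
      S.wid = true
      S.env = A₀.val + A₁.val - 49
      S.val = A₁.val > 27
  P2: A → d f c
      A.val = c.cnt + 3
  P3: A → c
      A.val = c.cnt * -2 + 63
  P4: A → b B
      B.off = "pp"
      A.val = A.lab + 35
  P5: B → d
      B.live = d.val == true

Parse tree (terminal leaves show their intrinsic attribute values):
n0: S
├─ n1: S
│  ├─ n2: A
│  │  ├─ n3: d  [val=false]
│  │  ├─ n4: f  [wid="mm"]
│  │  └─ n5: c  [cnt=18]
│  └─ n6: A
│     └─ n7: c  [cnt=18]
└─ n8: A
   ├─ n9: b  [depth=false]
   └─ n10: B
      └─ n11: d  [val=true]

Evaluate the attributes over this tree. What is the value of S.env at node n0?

27

1. n2.lab = -8  [-8]
2. n2.fin = true  [true]
3. n3.val = false  [terminal]
4. n4.wid = "mm"  [terminal]
5. n5.cnt = 18  [terminal]
6. n2.val = 21  [c.cnt + 3]
7. n6.lab = 29  [A₀.val + 8]
8. n6.fin = true  [true]
9. n7.cnt = 18  [terminal]
10. n6.val = 27  [c.cnt * -2 + 63]
11. n1.wid = true  [true]
12. n1.env = -1  [A₀.val + A₁.val - 49]
13. n1.val = false  [A₁.val > 27]
14. n8.lab = -5  [S₁.env - 4]
15. n8.fin = false  [false]
16. n9.depth = false  [terminal]
17. n10.off = "pp"  ["pp"]
18. n11.val = true  [terminal]
19. n10.live = true  [d.val == true]
20. n8.val = 30  [A.lab + 35]
21. n0.wid = false  [false]
22. n0.env = 27  [S₁.env + A.val - 2]
23. n0.val = false  [S₁.env > -1]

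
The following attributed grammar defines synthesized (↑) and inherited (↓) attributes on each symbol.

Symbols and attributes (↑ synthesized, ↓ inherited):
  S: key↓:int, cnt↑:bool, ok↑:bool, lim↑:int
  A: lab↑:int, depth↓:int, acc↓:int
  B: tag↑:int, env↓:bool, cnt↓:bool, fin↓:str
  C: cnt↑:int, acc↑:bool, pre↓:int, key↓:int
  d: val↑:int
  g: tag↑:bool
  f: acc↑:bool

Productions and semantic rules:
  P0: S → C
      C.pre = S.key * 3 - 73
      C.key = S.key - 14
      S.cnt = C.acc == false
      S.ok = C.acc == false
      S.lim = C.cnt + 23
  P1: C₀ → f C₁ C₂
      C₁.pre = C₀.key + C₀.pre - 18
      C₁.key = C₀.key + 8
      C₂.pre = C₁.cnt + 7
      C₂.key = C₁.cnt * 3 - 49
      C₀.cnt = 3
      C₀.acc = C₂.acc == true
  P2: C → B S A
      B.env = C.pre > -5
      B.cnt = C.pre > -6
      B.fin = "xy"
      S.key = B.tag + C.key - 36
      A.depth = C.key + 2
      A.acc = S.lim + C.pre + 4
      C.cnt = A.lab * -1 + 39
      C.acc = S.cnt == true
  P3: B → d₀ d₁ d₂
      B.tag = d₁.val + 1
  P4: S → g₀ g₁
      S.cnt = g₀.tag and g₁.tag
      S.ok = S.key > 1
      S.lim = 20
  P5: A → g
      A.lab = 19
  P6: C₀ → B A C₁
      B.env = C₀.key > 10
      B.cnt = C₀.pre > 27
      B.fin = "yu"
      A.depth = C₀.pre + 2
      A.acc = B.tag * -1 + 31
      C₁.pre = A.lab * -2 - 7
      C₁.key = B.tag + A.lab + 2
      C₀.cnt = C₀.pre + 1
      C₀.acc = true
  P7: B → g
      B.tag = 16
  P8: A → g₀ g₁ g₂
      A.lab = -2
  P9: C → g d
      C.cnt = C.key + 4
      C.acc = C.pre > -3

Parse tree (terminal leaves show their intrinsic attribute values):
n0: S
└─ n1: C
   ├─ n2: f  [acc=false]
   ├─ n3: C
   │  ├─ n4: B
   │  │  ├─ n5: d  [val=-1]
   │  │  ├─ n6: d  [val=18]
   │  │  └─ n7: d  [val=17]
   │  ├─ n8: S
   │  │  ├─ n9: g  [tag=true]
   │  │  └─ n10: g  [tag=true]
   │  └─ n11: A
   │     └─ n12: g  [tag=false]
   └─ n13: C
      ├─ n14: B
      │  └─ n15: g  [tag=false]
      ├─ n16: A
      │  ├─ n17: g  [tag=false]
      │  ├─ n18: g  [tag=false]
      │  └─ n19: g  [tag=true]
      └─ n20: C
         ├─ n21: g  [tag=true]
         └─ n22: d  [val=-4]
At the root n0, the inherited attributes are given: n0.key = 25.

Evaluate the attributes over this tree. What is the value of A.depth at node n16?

29

1. n0.key = 25  [given at root]
2. n1.pre = 2  [S.key * 3 - 73]
3. n1.key = 11  [S.key - 14]
4. n2.acc = false  [terminal]
5. n3.pre = -5  [C₀.key + C₀.pre - 18]
6. n3.key = 19  [C₀.key + 8]
7. n4.env = false  [C.pre > -5]
8. n4.cnt = true  [C.pre > -6]
9. n4.fin = "xy"  ["xy"]
10. n5.val = -1  [terminal]
11. n6.val = 18  [terminal]
12. n7.val = 17  [terminal]
13. n4.tag = 19  [d₁.val + 1]
14. n8.key = 2  [B.tag + C.key - 36]
15. n9.tag = true  [terminal]
16. n10.tag = true  [terminal]
17. n8.cnt = true  [g₀.tag and g₁.tag]
18. n8.ok = true  [S.key > 1]
19. n8.lim = 20  [20]
20. n11.depth = 21  [C.key + 2]
21. n11.acc = 19  [S.lim + C.pre + 4]
22. n12.tag = false  [terminal]
23. n11.lab = 19  [19]
24. n3.cnt = 20  [A.lab * -1 + 39]
25. n3.acc = true  [S.cnt == true]
26. n13.pre = 27  [C₁.cnt + 7]
27. n13.key = 11  [C₁.cnt * 3 - 49]
28. n14.env = true  [C₀.key > 10]
29. n14.cnt = false  [C₀.pre > 27]
30. n14.fin = "yu"  ["yu"]
31. n15.tag = false  [terminal]
32. n14.tag = 16  [16]
33. n16.depth = 29  [C₀.pre + 2]
34. n16.acc = 15  [B.tag * -1 + 31]
35. n17.tag = false  [terminal]
36. n18.tag = false  [terminal]
37. n19.tag = true  [terminal]
38. n16.lab = -2  [-2]
39. n20.pre = -3  [A.lab * -2 - 7]
40. n20.key = 16  [B.tag + A.lab + 2]
41. n21.tag = true  [terminal]
42. n22.val = -4  [terminal]
43. n20.cnt = 20  [C.key + 4]
44. n20.acc = false  [C.pre > -3]
45. n13.cnt = 28  [C₀.pre + 1]
46. n13.acc = true  [true]
47. n1.cnt = 3  [3]
48. n1.acc = true  [C₂.acc == true]
49. n0.cnt = false  [C.acc == false]
50. n0.ok = false  [C.acc == false]
51. n0.lim = 26  [C.cnt + 23]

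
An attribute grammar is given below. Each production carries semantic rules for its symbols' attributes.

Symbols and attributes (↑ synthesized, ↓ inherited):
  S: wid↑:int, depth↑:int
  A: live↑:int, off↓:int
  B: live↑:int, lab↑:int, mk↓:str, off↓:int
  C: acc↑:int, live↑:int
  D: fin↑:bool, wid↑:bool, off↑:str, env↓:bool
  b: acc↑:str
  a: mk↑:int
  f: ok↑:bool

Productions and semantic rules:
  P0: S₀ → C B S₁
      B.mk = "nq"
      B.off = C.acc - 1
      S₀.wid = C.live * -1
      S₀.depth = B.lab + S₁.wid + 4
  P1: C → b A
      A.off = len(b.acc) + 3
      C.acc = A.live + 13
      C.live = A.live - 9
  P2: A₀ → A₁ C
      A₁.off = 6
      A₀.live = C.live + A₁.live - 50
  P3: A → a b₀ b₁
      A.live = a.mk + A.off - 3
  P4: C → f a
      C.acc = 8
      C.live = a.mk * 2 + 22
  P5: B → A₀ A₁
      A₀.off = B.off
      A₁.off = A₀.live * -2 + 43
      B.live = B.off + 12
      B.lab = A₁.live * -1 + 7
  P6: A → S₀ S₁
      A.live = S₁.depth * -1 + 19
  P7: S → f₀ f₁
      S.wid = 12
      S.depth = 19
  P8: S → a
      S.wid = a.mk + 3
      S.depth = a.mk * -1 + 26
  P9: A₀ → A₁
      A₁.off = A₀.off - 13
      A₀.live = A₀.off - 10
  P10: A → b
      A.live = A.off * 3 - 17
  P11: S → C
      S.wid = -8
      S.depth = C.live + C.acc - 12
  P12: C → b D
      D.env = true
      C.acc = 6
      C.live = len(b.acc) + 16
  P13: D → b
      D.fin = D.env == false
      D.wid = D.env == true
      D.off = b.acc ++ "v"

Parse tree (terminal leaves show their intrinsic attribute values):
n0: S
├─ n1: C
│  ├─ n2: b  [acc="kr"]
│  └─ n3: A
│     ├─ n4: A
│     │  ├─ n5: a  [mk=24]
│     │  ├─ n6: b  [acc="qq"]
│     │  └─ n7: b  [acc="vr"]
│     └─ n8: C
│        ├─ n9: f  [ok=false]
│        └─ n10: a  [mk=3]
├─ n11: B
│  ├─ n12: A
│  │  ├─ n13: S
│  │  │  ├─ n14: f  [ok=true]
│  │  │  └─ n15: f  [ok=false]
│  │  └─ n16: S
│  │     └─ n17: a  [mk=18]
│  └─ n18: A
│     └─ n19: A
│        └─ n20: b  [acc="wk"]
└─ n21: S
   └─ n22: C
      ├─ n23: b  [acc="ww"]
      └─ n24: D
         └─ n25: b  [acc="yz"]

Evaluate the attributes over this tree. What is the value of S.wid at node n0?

4

1. n2.acc = "kr"  [terminal]
2. n3.off = 5  [len(b.acc) + 3]
3. n4.off = 6  [6]
4. n5.mk = 24  [terminal]
5. n6.acc = "qq"  [terminal]
6. n7.acc = "vr"  [terminal]
7. n4.live = 27  [a.mk + A.off - 3]
8. n9.ok = false  [terminal]
9. n10.mk = 3  [terminal]
10. n8.acc = 8  [8]
11. n8.live = 28  [a.mk * 2 + 22]
12. n3.live = 5  [C.live + A₁.live - 50]
13. n1.acc = 18  [A.live + 13]
14. n1.live = -4  [A.live - 9]
15. n11.mk = "nq"  ["nq"]
16. n11.off = 17  [C.acc - 1]
17. n12.off = 17  [B.off]
18. n14.ok = true  [terminal]
19. n15.ok = false  [terminal]
20. n13.wid = 12  [12]
21. n13.depth = 19  [19]
22. n17.mk = 18  [terminal]
23. n16.wid = 21  [a.mk + 3]
24. n16.depth = 8  [a.mk * -1 + 26]
25. n12.live = 11  [S₁.depth * -1 + 19]
26. n18.off = 21  [A₀.live * -2 + 43]
27. n19.off = 8  [A₀.off - 13]
28. n20.acc = "wk"  [terminal]
29. n19.live = 7  [A.off * 3 - 17]
30. n18.live = 11  [A₀.off - 10]
31. n11.live = 29  [B.off + 12]
32. n11.lab = -4  [A₁.live * -1 + 7]
33. n23.acc = "ww"  [terminal]
34. n24.env = true  [true]
35. n25.acc = "yz"  [terminal]
36. n24.fin = false  [D.env == false]
37. n24.wid = true  [D.env == true]
38. n24.off = "yzv"  [b.acc ++ "v"]
39. n22.acc = 6  [6]
40. n22.live = 18  [len(b.acc) + 16]
41. n21.wid = -8  [-8]
42. n21.depth = 12  [C.live + C.acc - 12]
43. n0.wid = 4  [C.live * -1]
44. n0.depth = -8  [B.lab + S₁.wid + 4]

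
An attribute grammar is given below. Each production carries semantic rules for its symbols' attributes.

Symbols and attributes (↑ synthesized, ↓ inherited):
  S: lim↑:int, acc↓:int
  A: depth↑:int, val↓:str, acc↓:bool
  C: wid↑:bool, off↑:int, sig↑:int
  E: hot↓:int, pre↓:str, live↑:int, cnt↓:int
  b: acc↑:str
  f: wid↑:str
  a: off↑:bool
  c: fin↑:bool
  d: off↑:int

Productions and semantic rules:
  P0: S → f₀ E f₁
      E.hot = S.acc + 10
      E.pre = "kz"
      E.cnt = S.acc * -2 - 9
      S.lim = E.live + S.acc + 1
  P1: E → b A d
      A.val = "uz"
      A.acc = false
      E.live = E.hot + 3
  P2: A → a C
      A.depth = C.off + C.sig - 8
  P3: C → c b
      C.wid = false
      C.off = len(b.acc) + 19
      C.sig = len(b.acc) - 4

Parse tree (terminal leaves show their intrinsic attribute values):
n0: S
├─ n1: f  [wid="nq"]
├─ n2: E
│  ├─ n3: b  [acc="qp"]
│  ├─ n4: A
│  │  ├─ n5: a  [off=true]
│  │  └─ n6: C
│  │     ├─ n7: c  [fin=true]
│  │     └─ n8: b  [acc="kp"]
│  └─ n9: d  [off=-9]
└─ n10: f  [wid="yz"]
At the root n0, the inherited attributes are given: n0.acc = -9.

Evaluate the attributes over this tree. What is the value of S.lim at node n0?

-4

1. n0.acc = -9  [given at root]
2. n1.wid = "nq"  [terminal]
3. n2.hot = 1  [S.acc + 10]
4. n2.pre = "kz"  ["kz"]
5. n2.cnt = 9  [S.acc * -2 - 9]
6. n3.acc = "qp"  [terminal]
7. n4.val = "uz"  ["uz"]
8. n4.acc = false  [false]
9. n5.off = true  [terminal]
10. n7.fin = true  [terminal]
11. n8.acc = "kp"  [terminal]
12. n6.wid = false  [false]
13. n6.off = 21  [len(b.acc) + 19]
14. n6.sig = -2  [len(b.acc) - 4]
15. n4.depth = 11  [C.off + C.sig - 8]
16. n9.off = -9  [terminal]
17. n2.live = 4  [E.hot + 3]
18. n10.wid = "yz"  [terminal]
19. n0.lim = -4  [E.live + S.acc + 1]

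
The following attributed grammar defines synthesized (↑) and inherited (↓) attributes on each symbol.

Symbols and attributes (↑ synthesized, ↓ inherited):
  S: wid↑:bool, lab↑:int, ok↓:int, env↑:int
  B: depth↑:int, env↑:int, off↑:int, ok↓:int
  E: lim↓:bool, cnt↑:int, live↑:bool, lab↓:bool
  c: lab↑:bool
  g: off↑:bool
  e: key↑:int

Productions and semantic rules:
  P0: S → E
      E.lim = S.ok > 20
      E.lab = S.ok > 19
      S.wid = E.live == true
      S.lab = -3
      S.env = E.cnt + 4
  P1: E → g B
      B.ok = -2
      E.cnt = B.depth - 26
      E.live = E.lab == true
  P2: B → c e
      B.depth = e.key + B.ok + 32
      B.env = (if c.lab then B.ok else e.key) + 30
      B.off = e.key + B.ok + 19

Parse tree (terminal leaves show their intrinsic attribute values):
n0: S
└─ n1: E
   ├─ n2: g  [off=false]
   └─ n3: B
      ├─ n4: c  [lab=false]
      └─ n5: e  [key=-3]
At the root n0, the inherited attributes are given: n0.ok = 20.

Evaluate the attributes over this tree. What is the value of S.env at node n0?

1. n0.ok = 20  [given at root]
2. n1.lim = false  [S.ok > 20]
3. n1.lab = true  [S.ok > 19]
4. n2.off = false  [terminal]
5. n3.ok = -2  [-2]
6. n4.lab = false  [terminal]
7. n5.key = -3  [terminal]
8. n3.depth = 27  [e.key + B.ok + 32]
9. n3.env = 27  [(if c.lab then B.ok else e.key) + 30]
10. n3.off = 14  [e.key + B.ok + 19]
11. n1.cnt = 1  [B.depth - 26]
12. n1.live = true  [E.lab == true]
13. n0.wid = true  [E.live == true]
14. n0.lab = -3  [-3]
15. n0.env = 5  [E.cnt + 4]

5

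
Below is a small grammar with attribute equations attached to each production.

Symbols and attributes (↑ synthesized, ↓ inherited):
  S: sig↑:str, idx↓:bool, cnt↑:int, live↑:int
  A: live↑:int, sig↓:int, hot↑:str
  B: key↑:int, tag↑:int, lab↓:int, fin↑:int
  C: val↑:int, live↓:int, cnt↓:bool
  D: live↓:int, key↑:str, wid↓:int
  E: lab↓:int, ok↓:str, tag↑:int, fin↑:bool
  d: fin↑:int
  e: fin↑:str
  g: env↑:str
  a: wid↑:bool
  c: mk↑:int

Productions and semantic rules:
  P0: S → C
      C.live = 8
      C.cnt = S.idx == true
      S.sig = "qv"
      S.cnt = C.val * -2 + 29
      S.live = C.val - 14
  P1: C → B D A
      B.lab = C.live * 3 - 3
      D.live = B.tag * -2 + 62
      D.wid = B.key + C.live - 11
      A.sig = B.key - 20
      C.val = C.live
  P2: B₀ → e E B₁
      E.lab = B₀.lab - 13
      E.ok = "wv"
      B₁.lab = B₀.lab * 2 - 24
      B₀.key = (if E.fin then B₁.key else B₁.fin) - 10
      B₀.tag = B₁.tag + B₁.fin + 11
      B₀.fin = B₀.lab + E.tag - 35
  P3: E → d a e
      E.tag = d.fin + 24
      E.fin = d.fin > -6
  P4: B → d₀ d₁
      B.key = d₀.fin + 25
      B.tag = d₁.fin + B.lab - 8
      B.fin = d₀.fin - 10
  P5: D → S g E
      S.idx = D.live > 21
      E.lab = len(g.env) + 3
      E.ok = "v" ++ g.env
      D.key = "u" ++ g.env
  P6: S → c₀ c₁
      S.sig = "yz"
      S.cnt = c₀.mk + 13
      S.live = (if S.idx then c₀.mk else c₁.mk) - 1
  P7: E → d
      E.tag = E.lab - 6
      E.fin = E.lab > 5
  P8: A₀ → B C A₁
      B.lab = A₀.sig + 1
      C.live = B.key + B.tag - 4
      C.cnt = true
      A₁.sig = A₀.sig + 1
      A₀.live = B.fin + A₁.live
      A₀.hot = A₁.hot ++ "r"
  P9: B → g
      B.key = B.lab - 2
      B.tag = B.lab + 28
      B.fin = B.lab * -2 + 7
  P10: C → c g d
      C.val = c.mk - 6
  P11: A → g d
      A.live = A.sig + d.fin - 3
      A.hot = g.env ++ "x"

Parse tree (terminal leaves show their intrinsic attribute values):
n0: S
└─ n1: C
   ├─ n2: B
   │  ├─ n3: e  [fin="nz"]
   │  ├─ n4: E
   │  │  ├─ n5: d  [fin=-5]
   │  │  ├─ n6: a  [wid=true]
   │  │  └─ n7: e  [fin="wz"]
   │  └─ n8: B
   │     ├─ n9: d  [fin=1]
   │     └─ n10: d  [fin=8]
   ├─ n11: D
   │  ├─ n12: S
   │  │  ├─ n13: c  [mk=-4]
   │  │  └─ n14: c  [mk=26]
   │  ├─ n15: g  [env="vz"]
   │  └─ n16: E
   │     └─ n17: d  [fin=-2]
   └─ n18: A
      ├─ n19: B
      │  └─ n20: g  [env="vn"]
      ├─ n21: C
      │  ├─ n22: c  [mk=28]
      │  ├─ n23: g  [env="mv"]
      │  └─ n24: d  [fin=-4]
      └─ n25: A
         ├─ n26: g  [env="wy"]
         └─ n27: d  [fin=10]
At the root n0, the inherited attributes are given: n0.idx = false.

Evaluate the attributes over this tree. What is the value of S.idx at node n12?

1. n0.idx = false  [given at root]
2. n1.live = 8  [8]
3. n1.cnt = false  [S.idx == true]
4. n2.lab = 21  [C.live * 3 - 3]
5. n3.fin = "nz"  [terminal]
6. n4.lab = 8  [B₀.lab - 13]
7. n4.ok = "wv"  ["wv"]
8. n5.fin = -5  [terminal]
9. n6.wid = true  [terminal]
10. n7.fin = "wz"  [terminal]
11. n4.tag = 19  [d.fin + 24]
12. n4.fin = true  [d.fin > -6]
13. n8.lab = 18  [B₀.lab * 2 - 24]
14. n9.fin = 1  [terminal]
15. n10.fin = 8  [terminal]
16. n8.key = 26  [d₀.fin + 25]
17. n8.tag = 18  [d₁.fin + B.lab - 8]
18. n8.fin = -9  [d₀.fin - 10]
19. n2.key = 16  [(if E.fin then B₁.key else B₁.fin) - 10]
20. n2.tag = 20  [B₁.tag + B₁.fin + 11]
21. n2.fin = 5  [B₀.lab + E.tag - 35]
22. n11.live = 22  [B.tag * -2 + 62]
23. n11.wid = 13  [B.key + C.live - 11]
24. n12.idx = true  [D.live > 21]
25. n13.mk = -4  [terminal]
26. n14.mk = 26  [terminal]
27. n12.sig = "yz"  ["yz"]
28. n12.cnt = 9  [c₀.mk + 13]
29. n12.live = -5  [(if S.idx then c₀.mk else c₁.mk) - 1]
30. n15.env = "vz"  [terminal]
31. n16.lab = 5  [len(g.env) + 3]
32. n16.ok = "vvz"  ["v" ++ g.env]
33. n17.fin = -2  [terminal]
34. n16.tag = -1  [E.lab - 6]
35. n16.fin = false  [E.lab > 5]
36. n11.key = "uvz"  ["u" ++ g.env]
37. n18.sig = -4  [B.key - 20]
38. n19.lab = -3  [A₀.sig + 1]
39. n20.env = "vn"  [terminal]
40. n19.key = -5  [B.lab - 2]
41. n19.tag = 25  [B.lab + 28]
42. n19.fin = 13  [B.lab * -2 + 7]
43. n21.live = 16  [B.key + B.tag - 4]
44. n21.cnt = true  [true]
45. n22.mk = 28  [terminal]
46. n23.env = "mv"  [terminal]
47. n24.fin = -4  [terminal]
48. n21.val = 22  [c.mk - 6]
49. n25.sig = -3  [A₀.sig + 1]
50. n26.env = "wy"  [terminal]
51. n27.fin = 10  [terminal]
52. n25.live = 4  [A.sig + d.fin - 3]
53. n25.hot = "wyx"  [g.env ++ "x"]
54. n18.live = 17  [B.fin + A₁.live]
55. n18.hot = "wyxr"  [A₁.hot ++ "r"]
56. n1.val = 8  [C.live]
57. n0.sig = "qv"  ["qv"]
58. n0.cnt = 13  [C.val * -2 + 29]
59. n0.live = -6  [C.val - 14]

true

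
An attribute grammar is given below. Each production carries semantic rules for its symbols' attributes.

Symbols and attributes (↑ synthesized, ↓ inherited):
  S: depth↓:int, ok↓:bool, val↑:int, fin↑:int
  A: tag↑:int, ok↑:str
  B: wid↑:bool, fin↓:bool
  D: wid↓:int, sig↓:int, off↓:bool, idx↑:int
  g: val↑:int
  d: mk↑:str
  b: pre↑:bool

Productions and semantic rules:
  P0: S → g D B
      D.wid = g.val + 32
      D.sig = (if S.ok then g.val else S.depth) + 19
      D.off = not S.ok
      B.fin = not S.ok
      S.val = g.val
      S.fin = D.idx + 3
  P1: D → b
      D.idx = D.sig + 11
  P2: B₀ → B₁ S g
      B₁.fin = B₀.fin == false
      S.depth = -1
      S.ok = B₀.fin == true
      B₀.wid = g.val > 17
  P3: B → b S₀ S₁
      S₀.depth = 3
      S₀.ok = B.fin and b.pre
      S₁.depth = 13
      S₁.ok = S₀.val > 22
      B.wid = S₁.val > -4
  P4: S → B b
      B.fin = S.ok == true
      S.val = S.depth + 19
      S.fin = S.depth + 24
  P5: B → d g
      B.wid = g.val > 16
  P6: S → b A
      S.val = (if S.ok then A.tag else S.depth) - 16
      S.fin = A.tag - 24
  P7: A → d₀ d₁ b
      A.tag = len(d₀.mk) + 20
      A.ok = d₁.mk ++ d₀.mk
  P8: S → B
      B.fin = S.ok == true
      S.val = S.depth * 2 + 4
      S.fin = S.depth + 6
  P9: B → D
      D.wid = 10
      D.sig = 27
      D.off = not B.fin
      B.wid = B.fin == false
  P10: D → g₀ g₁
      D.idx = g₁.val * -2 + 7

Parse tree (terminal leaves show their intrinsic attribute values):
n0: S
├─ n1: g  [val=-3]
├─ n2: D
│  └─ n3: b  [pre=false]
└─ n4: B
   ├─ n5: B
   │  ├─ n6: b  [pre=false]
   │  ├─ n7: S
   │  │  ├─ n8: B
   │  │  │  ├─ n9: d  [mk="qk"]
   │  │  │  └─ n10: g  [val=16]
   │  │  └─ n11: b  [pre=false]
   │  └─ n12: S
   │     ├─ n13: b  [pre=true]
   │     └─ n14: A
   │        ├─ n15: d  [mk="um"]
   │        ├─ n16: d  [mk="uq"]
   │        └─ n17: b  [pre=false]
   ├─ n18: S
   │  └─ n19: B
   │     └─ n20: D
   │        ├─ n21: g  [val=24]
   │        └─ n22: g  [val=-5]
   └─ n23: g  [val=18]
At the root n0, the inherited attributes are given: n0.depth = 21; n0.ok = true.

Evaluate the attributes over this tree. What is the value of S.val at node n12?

-3

1. n0.depth = 21  [given at root]
2. n0.ok = true  [given at root]
3. n1.val = -3  [terminal]
4. n2.wid = 29  [g.val + 32]
5. n2.sig = 16  [(if S.ok then g.val else S.depth) + 19]
6. n2.off = false  [not S.ok]
7. n3.pre = false  [terminal]
8. n2.idx = 27  [D.sig + 11]
9. n4.fin = false  [not S.ok]
10. n5.fin = true  [B₀.fin == false]
11. n6.pre = false  [terminal]
12. n7.depth = 3  [3]
13. n7.ok = false  [B.fin and b.pre]
14. n8.fin = false  [S.ok == true]
15. n9.mk = "qk"  [terminal]
16. n10.val = 16  [terminal]
17. n8.wid = false  [g.val > 16]
18. n11.pre = false  [terminal]
19. n7.val = 22  [S.depth + 19]
20. n7.fin = 27  [S.depth + 24]
21. n12.depth = 13  [13]
22. n12.ok = false  [S₀.val > 22]
23. n13.pre = true  [terminal]
24. n15.mk = "um"  [terminal]
25. n16.mk = "uq"  [terminal]
26. n17.pre = false  [terminal]
27. n14.tag = 22  [len(d₀.mk) + 20]
28. n14.ok = "uqum"  [d₁.mk ++ d₀.mk]
29. n12.val = -3  [(if S.ok then A.tag else S.depth) - 16]
30. n12.fin = -2  [A.tag - 24]
31. n5.wid = true  [S₁.val > -4]
32. n18.depth = -1  [-1]
33. n18.ok = false  [B₀.fin == true]
34. n19.fin = false  [S.ok == true]
35. n20.wid = 10  [10]
36. n20.sig = 27  [27]
37. n20.off = true  [not B.fin]
38. n21.val = 24  [terminal]
39. n22.val = -5  [terminal]
40. n20.idx = 17  [g₁.val * -2 + 7]
41. n19.wid = true  [B.fin == false]
42. n18.val = 2  [S.depth * 2 + 4]
43. n18.fin = 5  [S.depth + 6]
44. n23.val = 18  [terminal]
45. n4.wid = true  [g.val > 17]
46. n0.val = -3  [g.val]
47. n0.fin = 30  [D.idx + 3]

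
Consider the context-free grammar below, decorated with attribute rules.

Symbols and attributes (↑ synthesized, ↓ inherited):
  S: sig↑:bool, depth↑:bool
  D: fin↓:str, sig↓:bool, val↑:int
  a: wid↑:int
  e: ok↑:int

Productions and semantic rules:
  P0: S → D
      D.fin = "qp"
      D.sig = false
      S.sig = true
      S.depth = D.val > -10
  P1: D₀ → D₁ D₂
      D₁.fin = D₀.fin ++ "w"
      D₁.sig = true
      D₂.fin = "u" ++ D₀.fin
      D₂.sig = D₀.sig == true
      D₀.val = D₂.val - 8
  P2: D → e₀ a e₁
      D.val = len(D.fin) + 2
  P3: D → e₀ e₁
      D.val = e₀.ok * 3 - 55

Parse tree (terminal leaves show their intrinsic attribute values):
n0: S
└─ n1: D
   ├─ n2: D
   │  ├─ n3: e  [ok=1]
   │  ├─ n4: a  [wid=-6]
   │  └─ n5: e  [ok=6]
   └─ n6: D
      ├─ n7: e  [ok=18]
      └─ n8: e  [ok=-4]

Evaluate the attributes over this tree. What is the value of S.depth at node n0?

true

1. n1.fin = "qp"  ["qp"]
2. n1.sig = false  [false]
3. n2.fin = "qpw"  [D₀.fin ++ "w"]
4. n2.sig = true  [true]
5. n3.ok = 1  [terminal]
6. n4.wid = -6  [terminal]
7. n5.ok = 6  [terminal]
8. n2.val = 5  [len(D.fin) + 2]
9. n6.fin = "uqp"  ["u" ++ D₀.fin]
10. n6.sig = false  [D₀.sig == true]
11. n7.ok = 18  [terminal]
12. n8.ok = -4  [terminal]
13. n6.val = -1  [e₀.ok * 3 - 55]
14. n1.val = -9  [D₂.val - 8]
15. n0.sig = true  [true]
16. n0.depth = true  [D.val > -10]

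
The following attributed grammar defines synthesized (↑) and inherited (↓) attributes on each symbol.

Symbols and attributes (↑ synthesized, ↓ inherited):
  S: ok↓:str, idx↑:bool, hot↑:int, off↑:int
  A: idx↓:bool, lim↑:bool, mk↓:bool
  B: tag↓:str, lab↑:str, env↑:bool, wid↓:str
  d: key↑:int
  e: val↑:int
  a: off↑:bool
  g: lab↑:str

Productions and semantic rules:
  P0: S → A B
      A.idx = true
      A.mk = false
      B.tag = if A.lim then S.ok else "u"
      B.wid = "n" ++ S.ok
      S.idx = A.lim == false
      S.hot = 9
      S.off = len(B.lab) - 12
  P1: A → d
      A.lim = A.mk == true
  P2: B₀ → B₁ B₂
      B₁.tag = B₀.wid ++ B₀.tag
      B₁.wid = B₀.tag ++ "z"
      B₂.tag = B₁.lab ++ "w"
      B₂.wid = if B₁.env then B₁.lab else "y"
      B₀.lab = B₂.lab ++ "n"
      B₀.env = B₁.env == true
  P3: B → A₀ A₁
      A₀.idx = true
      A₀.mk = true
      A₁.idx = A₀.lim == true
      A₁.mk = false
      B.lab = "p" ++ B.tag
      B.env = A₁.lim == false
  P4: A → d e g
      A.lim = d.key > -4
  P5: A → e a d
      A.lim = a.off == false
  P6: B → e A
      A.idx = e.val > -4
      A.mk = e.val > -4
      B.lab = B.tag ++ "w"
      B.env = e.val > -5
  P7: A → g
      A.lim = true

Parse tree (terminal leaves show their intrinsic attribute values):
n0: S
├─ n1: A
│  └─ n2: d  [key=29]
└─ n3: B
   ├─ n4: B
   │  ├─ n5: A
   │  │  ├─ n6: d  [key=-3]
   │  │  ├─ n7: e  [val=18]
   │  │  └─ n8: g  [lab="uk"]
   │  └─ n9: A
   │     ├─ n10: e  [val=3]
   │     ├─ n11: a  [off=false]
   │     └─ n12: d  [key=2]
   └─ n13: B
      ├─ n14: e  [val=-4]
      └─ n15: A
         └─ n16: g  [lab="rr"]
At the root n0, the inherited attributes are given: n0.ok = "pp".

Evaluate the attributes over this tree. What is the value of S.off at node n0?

-4

1. n0.ok = "pp"  [given at root]
2. n1.idx = true  [true]
3. n1.mk = false  [false]
4. n2.key = 29  [terminal]
5. n1.lim = false  [A.mk == true]
6. n3.tag = "u"  [if A.lim then S.ok else "u"]
7. n3.wid = "npp"  ["n" ++ S.ok]
8. n4.tag = "nppu"  [B₀.wid ++ B₀.tag]
9. n4.wid = "uz"  [B₀.tag ++ "z"]
10. n5.idx = true  [true]
11. n5.mk = true  [true]
12. n6.key = -3  [terminal]
13. n7.val = 18  [terminal]
14. n8.lab = "uk"  [terminal]
15. n5.lim = true  [d.key > -4]
16. n9.idx = true  [A₀.lim == true]
17. n9.mk = false  [false]
18. n10.val = 3  [terminal]
19. n11.off = false  [terminal]
20. n12.key = 2  [terminal]
21. n9.lim = true  [a.off == false]
22. n4.lab = "pnppu"  ["p" ++ B.tag]
23. n4.env = false  [A₁.lim == false]
24. n13.tag = "pnppuw"  [B₁.lab ++ "w"]
25. n13.wid = "y"  [if B₁.env then B₁.lab else "y"]
26. n14.val = -4  [terminal]
27. n15.idx = false  [e.val > -4]
28. n15.mk = false  [e.val > -4]
29. n16.lab = "rr"  [terminal]
30. n15.lim = true  [true]
31. n13.lab = "pnppuww"  [B.tag ++ "w"]
32. n13.env = true  [e.val > -5]
33. n3.lab = "pnppuwwn"  [B₂.lab ++ "n"]
34. n3.env = false  [B₁.env == true]
35. n0.idx = true  [A.lim == false]
36. n0.hot = 9  [9]
37. n0.off = -4  [len(B.lab) - 12]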